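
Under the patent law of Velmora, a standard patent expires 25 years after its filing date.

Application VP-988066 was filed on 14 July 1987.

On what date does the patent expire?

July 14, 2012

Filing date + 25 years → 14 July 2012.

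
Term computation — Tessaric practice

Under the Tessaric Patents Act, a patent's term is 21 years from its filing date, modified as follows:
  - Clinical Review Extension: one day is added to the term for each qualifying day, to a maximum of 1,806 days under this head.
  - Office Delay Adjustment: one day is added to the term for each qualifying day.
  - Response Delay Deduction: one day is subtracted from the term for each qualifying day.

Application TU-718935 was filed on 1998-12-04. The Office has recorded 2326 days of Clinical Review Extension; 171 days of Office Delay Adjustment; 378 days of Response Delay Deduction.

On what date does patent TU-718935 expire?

Base term: filing date + 21 years → 4 December 2019.
Clinical Review Extension: 2326 days claimed exceeds the 1806-day cap, so +1806 days → 13 November 2024.
Office Delay Adjustment: +171 days → 3 May 2025.
Response Delay Deduction: −378 days → 20 April 2024.

April 20, 2024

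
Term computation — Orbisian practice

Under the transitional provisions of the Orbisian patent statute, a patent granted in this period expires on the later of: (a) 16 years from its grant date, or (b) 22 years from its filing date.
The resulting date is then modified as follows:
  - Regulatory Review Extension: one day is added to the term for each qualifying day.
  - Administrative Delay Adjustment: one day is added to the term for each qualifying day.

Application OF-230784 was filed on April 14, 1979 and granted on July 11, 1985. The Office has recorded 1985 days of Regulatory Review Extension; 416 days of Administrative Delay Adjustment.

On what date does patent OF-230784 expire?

(a) grant + 16 years → 11 July 2001.
(b) filing + 22 years → 14 April 2001.
Later of the two: 11 July 2001.
Regulatory Review Extension: +1985 days → 17 December 2006.
Administrative Delay Adjustment: +416 days → 6 February 2008.

February 6, 2008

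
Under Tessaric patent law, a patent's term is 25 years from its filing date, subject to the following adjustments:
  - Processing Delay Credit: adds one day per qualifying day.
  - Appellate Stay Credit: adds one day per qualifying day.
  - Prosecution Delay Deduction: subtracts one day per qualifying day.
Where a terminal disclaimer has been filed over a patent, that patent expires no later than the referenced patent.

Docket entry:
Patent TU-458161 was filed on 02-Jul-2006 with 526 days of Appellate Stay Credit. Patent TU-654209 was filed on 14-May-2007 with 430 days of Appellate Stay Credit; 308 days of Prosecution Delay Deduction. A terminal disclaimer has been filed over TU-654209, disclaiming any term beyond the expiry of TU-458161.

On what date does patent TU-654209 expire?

Natural term of TU-654209:
  Base: filing + 25 years → 14 May 2032.
  Appellate Stay Credit: +430 days → 18 July 2033.
  Prosecution Delay Deduction: −308 days → 13 September 2032.
Expiry of referenced patent TU-458161:
  Base: filing + 25 years → 2 July 2031.
  Appellate Stay Credit: +526 days → 9 December 2032.
Terminal disclaimer: TU-654209 expires on the earlier of 13 September 2032 and 9 December 2032.

September 13, 2032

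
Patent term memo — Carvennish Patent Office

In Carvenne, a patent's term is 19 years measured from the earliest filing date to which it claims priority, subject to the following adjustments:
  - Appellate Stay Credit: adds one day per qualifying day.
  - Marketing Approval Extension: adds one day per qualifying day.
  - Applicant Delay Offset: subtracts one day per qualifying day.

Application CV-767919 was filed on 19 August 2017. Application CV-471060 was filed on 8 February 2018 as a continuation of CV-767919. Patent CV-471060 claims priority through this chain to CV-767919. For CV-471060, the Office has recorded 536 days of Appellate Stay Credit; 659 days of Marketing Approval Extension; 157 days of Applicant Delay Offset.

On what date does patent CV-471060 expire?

2039-06-23

Earliest priority filing: 19 August 2017.
Base term: 19 August 2017 + 19 years → 19 August 2036.
Appellate Stay Credit: +536 days → 6 February 2038.
Marketing Approval Extension: +659 days → 27 November 2039.
Applicant Delay Offset: −157 days → 23 June 2039.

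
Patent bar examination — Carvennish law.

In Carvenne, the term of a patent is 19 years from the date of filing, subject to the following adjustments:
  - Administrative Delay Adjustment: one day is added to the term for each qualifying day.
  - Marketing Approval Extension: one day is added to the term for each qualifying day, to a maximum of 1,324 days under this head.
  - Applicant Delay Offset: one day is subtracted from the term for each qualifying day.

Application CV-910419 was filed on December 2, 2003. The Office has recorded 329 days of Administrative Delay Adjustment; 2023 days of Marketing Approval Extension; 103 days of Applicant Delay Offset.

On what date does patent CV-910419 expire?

Base term: filing date + 19 years → 2 December 2022.
Administrative Delay Adjustment: +329 days → 27 October 2023.
Marketing Approval Extension: 2023 days claimed exceeds the 1324-day cap, so +1324 days → 12 June 2027.
Applicant Delay Offset: −103 days → 1 March 2027.

2027-03-01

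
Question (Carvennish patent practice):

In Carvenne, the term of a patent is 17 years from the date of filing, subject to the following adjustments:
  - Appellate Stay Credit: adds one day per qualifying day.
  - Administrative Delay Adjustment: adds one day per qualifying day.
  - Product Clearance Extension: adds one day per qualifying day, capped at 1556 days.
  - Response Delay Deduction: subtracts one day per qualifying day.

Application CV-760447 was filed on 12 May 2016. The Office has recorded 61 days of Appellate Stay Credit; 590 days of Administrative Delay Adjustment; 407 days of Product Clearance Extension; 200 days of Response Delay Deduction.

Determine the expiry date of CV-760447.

2035-09-17

Base term: filing date + 17 years → 12 May 2033.
Appellate Stay Credit: +61 days → 12 July 2033.
Administrative Delay Adjustment: +590 days → 22 February 2035.
Product Clearance Extension: 407 days (within the 1556-day cap) → +407 days → 4 April 2036.
Response Delay Deduction: −200 days → 17 September 2035.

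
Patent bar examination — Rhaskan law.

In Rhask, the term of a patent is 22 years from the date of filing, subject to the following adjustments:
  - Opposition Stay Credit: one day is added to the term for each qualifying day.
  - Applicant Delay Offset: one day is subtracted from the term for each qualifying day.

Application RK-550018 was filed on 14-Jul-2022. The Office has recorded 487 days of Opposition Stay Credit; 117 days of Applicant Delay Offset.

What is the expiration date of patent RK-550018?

2045-07-19

Base term: filing date + 22 years → 14 July 2044.
Opposition Stay Credit: +487 days → 13 November 2045.
Applicant Delay Offset: −117 days → 19 July 2045.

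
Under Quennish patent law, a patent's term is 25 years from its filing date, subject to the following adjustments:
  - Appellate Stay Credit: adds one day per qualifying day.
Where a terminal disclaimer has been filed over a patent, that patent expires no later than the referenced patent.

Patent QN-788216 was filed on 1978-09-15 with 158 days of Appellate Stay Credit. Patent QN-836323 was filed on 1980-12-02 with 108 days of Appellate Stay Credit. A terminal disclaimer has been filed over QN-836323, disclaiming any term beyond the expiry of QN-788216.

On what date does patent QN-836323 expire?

Natural term of QN-836323:
  Base: filing + 25 years → 2 December 2005.
  Appellate Stay Credit: +108 days → 20 March 2006.
Expiry of referenced patent QN-788216:
  Base: filing + 25 years → 15 September 2003.
  Appellate Stay Credit: +158 days → 20 February 2004.
Terminal disclaimer: QN-836323 expires on the earlier of 20 March 2006 and 20 February 2004.

February 20, 2004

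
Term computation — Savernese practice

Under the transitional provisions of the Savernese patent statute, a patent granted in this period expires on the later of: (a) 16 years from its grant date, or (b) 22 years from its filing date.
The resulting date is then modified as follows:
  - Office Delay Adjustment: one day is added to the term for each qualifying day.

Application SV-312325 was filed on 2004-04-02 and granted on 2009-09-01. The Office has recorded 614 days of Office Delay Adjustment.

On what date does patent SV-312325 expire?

(a) grant + 16 years → 1 September 2025.
(b) filing + 22 years → 2 April 2026.
Later of the two: 2 April 2026.
Office Delay Adjustment: +614 days → 7 December 2027.

December 7, 2027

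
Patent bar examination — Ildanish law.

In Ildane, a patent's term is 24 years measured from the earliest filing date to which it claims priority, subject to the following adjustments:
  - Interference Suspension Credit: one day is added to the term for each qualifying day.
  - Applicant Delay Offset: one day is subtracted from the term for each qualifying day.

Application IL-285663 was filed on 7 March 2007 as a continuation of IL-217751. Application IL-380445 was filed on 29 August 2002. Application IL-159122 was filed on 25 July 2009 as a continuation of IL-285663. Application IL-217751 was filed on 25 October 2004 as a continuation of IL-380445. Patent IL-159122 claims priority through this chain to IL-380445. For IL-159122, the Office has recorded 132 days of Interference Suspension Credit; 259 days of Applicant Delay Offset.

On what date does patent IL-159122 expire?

2026-04-24

Earliest priority filing: 29 August 2002.
Base term: 29 August 2002 + 24 years → 29 August 2026.
Interference Suspension Credit: +132 days → 8 January 2027.
Applicant Delay Offset: −259 days → 24 April 2026.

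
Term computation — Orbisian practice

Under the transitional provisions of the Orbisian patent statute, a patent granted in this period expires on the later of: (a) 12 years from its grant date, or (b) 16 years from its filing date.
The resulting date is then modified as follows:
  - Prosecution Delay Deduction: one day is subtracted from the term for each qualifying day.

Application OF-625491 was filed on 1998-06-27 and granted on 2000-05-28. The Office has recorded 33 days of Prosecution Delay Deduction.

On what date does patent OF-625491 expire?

(a) grant + 12 years → 28 May 2012.
(b) filing + 16 years → 27 June 2014.
Later of the two: 27 June 2014.
Prosecution Delay Deduction: −33 days → 25 May 2014.

2014-05-25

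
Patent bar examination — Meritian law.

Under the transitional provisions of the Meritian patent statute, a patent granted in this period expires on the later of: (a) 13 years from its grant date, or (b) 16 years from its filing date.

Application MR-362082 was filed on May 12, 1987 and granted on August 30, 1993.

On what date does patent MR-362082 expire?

August 30, 2006

(a) grant + 13 years → 30 August 2006.
(b) filing + 16 years → 12 May 2003.
Later of the two: 30 August 2006.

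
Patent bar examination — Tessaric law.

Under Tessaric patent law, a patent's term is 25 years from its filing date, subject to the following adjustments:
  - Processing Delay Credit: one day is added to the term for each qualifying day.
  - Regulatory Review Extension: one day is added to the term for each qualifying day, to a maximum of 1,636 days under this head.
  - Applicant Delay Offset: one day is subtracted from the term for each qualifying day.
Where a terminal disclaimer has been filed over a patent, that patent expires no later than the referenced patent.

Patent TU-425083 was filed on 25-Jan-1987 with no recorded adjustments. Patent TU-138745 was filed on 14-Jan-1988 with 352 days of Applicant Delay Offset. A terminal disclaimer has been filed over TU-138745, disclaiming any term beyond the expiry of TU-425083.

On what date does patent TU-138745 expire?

Natural term of TU-138745:
  Base: filing + 25 years → 14 January 2013.
  Applicant Delay Offset: −352 days → 28 January 2012.
Expiry of referenced patent TU-425083:
  Base: filing + 25 years → 25 January 2012.
Terminal disclaimer: TU-138745 expires on the earlier of 28 January 2012 and 25 January 2012.

2012-01-25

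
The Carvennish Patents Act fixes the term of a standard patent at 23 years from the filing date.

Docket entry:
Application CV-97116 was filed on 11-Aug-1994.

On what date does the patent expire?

Filing date + 23 years → 11 August 2017.

2017-08-11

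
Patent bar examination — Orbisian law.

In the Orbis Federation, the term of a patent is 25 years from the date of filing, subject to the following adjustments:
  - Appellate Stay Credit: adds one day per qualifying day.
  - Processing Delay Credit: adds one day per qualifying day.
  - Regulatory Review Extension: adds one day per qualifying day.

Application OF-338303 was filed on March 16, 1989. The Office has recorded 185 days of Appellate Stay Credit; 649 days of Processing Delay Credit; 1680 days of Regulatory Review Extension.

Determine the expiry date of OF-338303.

Base term: filing date + 25 years → 16 March 2014.
Appellate Stay Credit: +185 days → 17 September 2014.
Processing Delay Credit: +649 days → 27 June 2016.
Regulatory Review Extension: +1680 days → 1 February 2021.

2021-02-01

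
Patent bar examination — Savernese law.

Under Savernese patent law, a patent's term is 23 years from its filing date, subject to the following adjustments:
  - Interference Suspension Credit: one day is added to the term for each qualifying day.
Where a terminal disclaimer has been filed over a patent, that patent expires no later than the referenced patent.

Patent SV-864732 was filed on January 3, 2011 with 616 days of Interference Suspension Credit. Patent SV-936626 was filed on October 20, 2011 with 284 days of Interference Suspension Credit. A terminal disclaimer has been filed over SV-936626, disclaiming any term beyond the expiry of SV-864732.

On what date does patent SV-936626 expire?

Natural term of SV-936626:
  Base: filing + 23 years → 20 October 2034.
  Interference Suspension Credit: +284 days → 31 July 2035.
Expiry of referenced patent SV-864732:
  Base: filing + 23 years → 3 January 2034.
  Interference Suspension Credit: +616 days → 11 September 2035.
Terminal disclaimer: SV-936626 expires on the earlier of 31 July 2035 and 11 September 2035.

July 31, 2035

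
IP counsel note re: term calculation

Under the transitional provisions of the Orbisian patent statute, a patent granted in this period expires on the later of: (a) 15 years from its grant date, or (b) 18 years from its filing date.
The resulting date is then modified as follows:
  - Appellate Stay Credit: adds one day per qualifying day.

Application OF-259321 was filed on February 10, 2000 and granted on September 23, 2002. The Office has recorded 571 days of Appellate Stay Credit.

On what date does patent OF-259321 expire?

(a) grant + 15 years → 23 September 2017.
(b) filing + 18 years → 10 February 2018.
Later of the two: 10 February 2018.
Appellate Stay Credit: +571 days → 4 September 2019.

September 4, 2019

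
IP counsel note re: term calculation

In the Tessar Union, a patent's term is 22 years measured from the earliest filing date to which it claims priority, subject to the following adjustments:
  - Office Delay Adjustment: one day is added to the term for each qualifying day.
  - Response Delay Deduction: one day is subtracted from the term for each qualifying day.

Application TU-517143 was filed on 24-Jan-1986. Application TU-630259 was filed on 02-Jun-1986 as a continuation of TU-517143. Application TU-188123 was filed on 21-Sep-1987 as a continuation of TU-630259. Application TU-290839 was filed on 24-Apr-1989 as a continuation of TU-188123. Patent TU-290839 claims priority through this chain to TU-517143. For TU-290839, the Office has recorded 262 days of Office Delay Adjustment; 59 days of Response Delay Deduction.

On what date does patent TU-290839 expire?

Earliest priority filing: 24 January 1986.
Base term: 24 January 1986 + 22 years → 24 January 2008.
Office Delay Adjustment: +262 days → 12 October 2008.
Response Delay Deduction: −59 days → 14 August 2008.

2008-08-14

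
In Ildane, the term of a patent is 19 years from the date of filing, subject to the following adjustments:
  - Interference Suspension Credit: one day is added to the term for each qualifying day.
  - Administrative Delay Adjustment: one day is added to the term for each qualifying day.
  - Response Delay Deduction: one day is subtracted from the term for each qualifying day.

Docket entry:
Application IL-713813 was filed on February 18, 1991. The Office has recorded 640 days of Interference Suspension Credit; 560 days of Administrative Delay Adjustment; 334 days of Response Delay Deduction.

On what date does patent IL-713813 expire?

Base term: filing date + 19 years → 18 February 2010.
Interference Suspension Credit: +640 days → 20 November 2011.
Administrative Delay Adjustment: +560 days → 2 June 2013.
Response Delay Deduction: −334 days → 3 July 2012.

2012-07-03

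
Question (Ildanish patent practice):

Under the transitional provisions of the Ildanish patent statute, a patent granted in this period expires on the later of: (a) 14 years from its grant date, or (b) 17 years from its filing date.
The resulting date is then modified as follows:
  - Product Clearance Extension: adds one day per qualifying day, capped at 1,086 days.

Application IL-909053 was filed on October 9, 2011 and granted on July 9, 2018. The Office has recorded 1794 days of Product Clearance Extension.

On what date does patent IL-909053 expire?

June 30, 2035

(a) grant + 14 years → 9 July 2032.
(b) filing + 17 years → 9 October 2028.
Later of the two: 9 July 2032.
Product Clearance Extension: 1794 days claimed exceeds the 1086-day cap, so +1086 days → 30 June 2035.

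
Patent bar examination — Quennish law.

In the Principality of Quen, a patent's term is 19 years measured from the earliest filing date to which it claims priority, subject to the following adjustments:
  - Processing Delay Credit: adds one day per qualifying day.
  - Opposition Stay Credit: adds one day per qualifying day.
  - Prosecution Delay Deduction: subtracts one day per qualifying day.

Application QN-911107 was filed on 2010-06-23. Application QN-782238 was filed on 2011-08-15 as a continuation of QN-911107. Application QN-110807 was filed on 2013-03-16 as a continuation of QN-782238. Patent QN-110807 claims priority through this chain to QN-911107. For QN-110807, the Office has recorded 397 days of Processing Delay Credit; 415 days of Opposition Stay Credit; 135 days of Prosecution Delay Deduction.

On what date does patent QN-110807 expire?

May 1, 2031

Earliest priority filing: 23 June 2010.
Base term: 23 June 2010 + 19 years → 23 June 2029.
Processing Delay Credit: +397 days → 25 July 2030.
Opposition Stay Credit: +415 days → 13 September 2031.
Prosecution Delay Deduction: −135 days → 1 May 2031.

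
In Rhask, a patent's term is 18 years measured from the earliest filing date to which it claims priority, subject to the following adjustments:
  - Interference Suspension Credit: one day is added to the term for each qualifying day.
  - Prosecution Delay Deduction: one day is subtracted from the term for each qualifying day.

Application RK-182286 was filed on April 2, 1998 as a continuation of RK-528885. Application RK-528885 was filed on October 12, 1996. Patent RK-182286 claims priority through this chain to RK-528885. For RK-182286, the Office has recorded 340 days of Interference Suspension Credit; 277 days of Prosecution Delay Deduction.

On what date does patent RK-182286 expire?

Earliest priority filing: 12 October 1996.
Base term: 12 October 1996 + 18 years → 12 October 2014.
Interference Suspension Credit: +340 days → 17 September 2015.
Prosecution Delay Deduction: −277 days → 14 December 2014.

December 14, 2014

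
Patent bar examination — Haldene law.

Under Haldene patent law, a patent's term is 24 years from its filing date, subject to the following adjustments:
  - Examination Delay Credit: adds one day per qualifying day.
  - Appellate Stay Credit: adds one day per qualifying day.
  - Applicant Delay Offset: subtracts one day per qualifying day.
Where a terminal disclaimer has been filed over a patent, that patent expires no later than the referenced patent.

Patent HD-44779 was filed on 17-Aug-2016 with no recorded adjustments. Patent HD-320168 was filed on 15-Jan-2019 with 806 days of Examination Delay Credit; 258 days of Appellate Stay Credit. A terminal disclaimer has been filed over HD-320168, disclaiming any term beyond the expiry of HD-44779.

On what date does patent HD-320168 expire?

August 17, 2040

Natural term of HD-320168:
  Base: filing + 24 years → 15 January 2043.
  Examination Delay Credit: +806 days → 31 March 2045.
  Appellate Stay Credit: +258 days → 14 December 2045.
Expiry of referenced patent HD-44779:
  Base: filing + 24 years → 17 August 2040.
Terminal disclaimer: HD-320168 expires on the earlier of 14 December 2045 and 17 August 2040.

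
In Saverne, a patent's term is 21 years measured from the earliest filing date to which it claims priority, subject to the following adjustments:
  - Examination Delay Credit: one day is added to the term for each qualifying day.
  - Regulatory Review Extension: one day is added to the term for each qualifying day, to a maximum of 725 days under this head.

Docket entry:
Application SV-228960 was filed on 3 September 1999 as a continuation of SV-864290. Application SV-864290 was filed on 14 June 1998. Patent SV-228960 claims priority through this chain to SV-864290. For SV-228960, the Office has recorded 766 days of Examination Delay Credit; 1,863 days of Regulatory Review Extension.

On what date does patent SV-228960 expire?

July 14, 2023

Earliest priority filing: 14 June 1998.
Base term: 14 June 1998 + 21 years → 14 June 2019.
Examination Delay Credit: +766 days → 19 July 2021.
Regulatory Review Extension: 1863 days claimed exceeds the 725-day cap, so +725 days → 14 July 2023.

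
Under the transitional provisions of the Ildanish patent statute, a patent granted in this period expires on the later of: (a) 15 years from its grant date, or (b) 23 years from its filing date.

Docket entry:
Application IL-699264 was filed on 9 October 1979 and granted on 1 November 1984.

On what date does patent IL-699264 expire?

(a) grant + 15 years → 1 November 1999.
(b) filing + 23 years → 9 October 2002.
Later of the two: 9 October 2002.

October 9, 2002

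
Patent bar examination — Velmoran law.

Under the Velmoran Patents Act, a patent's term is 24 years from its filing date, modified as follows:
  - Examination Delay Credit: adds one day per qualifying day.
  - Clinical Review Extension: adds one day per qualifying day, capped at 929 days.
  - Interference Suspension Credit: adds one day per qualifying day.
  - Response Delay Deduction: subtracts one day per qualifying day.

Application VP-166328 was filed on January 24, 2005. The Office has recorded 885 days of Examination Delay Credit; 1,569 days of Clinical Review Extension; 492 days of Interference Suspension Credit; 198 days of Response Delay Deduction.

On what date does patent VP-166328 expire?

Base term: filing date + 24 years → 24 January 2029.
Examination Delay Credit: +885 days → 28 June 2031.
Clinical Review Extension: 1569 days claimed exceeds the 929-day cap, so +929 days → 12 January 2034.
Interference Suspension Credit: +492 days → 19 May 2035.
Response Delay Deduction: −198 days → 2 November 2034.

2034-11-02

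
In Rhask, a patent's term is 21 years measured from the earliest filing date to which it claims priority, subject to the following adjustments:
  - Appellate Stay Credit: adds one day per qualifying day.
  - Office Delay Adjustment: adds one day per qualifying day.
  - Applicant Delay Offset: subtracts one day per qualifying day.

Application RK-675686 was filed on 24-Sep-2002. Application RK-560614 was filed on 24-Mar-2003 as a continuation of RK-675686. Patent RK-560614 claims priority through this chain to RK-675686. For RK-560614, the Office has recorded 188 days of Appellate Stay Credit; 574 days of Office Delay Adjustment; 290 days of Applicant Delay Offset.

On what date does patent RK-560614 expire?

2025-01-08

Earliest priority filing: 24 September 2002.
Base term: 24 September 2002 + 21 years → 24 September 2023.
Appellate Stay Credit: +188 days → 30 March 2024.
Office Delay Adjustment: +574 days → 25 October 2025.
Applicant Delay Offset: −290 days → 8 January 2025.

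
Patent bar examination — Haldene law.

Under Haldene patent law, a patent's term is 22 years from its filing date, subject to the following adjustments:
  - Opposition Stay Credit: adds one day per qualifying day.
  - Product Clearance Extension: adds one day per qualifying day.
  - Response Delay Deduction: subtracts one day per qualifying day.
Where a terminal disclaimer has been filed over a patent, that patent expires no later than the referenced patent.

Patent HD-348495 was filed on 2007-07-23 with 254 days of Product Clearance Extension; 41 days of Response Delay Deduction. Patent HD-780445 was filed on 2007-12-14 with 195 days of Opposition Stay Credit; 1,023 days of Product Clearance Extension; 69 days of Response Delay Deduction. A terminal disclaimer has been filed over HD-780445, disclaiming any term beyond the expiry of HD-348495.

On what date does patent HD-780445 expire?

Natural term of HD-780445:
  Base: filing + 22 years → 14 December 2029.
  Opposition Stay Credit: +195 days → 27 June 2030.
  Product Clearance Extension: +1023 days → 15 April 2033.
  Response Delay Deduction: −69 days → 5 February 2033.
Expiry of referenced patent HD-348495:
  Base: filing + 22 years → 23 July 2029.
  Product Clearance Extension: +254 days → 3 April 2030.
  Response Delay Deduction: −41 days → 21 February 2030.
Terminal disclaimer: HD-780445 expires on the earlier of 5 February 2033 and 21 February 2030.

February 21, 2030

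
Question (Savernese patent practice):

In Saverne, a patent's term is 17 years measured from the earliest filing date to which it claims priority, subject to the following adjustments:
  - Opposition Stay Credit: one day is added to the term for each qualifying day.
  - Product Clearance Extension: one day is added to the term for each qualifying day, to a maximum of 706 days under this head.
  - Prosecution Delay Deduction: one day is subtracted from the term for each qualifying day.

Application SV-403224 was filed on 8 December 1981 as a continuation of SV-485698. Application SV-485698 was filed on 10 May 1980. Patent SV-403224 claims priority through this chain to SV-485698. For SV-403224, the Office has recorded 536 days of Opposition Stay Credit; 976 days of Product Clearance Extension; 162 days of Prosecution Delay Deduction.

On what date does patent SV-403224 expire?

April 24, 2000

Earliest priority filing: 10 May 1980.
Base term: 10 May 1980 + 17 years → 10 May 1997.
Opposition Stay Credit: +536 days → 28 October 1998.
Product Clearance Extension: 976 days claimed exceeds the 706-day cap, so +706 days → 3 October 2000.
Prosecution Delay Deduction: −162 days → 24 April 2000.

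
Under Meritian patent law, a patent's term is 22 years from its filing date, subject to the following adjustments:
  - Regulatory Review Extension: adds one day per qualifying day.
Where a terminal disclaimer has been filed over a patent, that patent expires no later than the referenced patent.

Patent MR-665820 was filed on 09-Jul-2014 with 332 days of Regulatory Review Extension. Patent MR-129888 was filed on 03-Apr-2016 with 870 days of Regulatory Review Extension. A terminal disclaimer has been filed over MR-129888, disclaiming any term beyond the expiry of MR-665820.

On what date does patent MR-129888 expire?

Natural term of MR-129888:
  Base: filing + 22 years → 3 April 2038.
  Regulatory Review Extension: +870 days → 20 August 2040.
Expiry of referenced patent MR-665820:
  Base: filing + 22 years → 9 July 2036.
  Regulatory Review Extension: +332 days → 6 June 2037.
Terminal disclaimer: MR-129888 expires on the earlier of 20 August 2040 and 6 June 2037.

June 6, 2037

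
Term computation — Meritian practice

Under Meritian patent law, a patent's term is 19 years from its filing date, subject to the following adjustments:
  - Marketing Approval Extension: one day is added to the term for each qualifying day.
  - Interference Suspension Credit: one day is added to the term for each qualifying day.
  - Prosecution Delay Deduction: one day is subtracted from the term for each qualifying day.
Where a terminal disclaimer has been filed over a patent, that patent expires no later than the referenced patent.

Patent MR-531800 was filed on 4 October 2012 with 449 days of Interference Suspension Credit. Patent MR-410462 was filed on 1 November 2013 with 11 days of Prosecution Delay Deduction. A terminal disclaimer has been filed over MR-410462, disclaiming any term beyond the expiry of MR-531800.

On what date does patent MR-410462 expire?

Natural term of MR-410462:
  Base: filing + 19 years → 1 November 2032.
  Prosecution Delay Deduction: −11 days → 21 October 2032.
Expiry of referenced patent MR-531800:
  Base: filing + 19 years → 4 October 2031.
  Interference Suspension Credit: +449 days → 26 December 2032.
Terminal disclaimer: MR-410462 expires on the earlier of 21 October 2032 and 26 December 2032.

2032-10-21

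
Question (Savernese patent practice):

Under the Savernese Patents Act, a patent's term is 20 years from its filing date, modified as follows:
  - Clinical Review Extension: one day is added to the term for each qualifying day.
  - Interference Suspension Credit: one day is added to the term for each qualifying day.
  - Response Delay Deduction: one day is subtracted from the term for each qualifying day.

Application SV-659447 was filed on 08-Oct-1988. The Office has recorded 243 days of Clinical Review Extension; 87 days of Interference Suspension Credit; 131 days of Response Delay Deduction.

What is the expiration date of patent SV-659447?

Base term: filing date + 20 years → 8 October 2008.
Clinical Review Extension: +243 days → 8 June 2009.
Interference Suspension Credit: +87 days → 3 September 2009.
Response Delay Deduction: −131 days → 25 April 2009.

April 25, 2009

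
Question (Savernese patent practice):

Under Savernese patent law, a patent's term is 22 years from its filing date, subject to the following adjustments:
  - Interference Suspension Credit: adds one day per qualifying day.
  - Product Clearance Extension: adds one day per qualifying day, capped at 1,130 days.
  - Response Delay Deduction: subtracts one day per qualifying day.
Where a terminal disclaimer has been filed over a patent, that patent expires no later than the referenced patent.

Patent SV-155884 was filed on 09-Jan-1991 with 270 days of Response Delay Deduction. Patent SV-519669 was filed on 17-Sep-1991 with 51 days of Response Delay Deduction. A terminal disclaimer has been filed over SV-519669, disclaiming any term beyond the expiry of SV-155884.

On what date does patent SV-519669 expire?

Natural term of SV-519669:
  Base: filing + 22 years → 17 September 2013.
  Response Delay Deduction: −51 days → 28 July 2013.
Expiry of referenced patent SV-155884:
  Base: filing + 22 years → 9 January 2013.
  Response Delay Deduction: −270 days → 14 April 2012.
Terminal disclaimer: SV-519669 expires on the earlier of 28 July 2013 and 14 April 2012.

April 14, 2012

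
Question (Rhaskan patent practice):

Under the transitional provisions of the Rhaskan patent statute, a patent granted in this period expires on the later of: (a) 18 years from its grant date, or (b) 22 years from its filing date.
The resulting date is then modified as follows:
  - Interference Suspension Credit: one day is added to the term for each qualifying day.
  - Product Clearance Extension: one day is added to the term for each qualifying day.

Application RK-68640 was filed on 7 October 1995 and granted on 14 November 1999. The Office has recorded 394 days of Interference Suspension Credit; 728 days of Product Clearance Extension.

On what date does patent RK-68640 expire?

(a) grant + 18 years → 14 November 2017.
(b) filing + 22 years → 7 October 2017.
Later of the two: 14 November 2017.
Interference Suspension Credit: +394 days → 13 December 2018.
Product Clearance Extension: +728 days → 10 December 2020.

December 10, 2020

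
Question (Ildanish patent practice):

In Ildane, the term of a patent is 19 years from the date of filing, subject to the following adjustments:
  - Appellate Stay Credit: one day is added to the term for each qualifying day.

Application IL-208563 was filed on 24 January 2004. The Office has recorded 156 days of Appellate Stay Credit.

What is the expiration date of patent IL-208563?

June 29, 2023

Base term: filing date + 19 years → 24 January 2023.
Appellate Stay Credit: +156 days → 29 June 2023.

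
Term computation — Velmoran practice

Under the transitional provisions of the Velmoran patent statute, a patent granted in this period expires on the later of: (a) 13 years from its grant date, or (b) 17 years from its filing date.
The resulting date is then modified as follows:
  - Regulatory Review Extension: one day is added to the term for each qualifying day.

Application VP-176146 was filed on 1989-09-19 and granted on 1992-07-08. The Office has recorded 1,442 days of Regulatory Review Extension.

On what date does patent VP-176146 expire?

August 31, 2010

(a) grant + 13 years → 8 July 2005.
(b) filing + 17 years → 19 September 2006.
Later of the two: 19 September 2006.
Regulatory Review Extension: +1442 days → 31 August 2010.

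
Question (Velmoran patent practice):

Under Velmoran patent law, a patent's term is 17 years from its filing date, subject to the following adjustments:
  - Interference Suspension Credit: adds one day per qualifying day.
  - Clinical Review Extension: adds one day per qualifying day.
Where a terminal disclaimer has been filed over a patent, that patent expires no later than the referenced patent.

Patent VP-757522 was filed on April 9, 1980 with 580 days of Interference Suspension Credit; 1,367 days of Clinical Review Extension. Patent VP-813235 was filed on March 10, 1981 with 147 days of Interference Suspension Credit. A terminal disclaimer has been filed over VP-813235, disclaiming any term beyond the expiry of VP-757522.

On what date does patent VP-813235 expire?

August 4, 1998

Natural term of VP-813235:
  Base: filing + 17 years → 10 March 1998.
  Interference Suspension Credit: +147 days → 4 August 1998.
Expiry of referenced patent VP-757522:
  Base: filing + 17 years → 9 April 1997.
  Interference Suspension Credit: +580 days → 10 November 1998.
  Clinical Review Extension: +1367 days → 8 August 2002.
Terminal disclaimer: VP-813235 expires on the earlier of 4 August 1998 and 8 August 2002.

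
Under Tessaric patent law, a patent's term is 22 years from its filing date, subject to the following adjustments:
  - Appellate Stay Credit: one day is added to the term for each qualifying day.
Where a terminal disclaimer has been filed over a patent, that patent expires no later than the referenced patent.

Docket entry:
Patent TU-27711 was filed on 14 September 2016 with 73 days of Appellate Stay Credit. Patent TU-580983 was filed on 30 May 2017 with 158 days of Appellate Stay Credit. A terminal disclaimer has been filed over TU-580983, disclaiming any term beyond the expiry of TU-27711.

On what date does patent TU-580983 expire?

Natural term of TU-580983:
  Base: filing + 22 years → 30 May 2039.
  Appellate Stay Credit: +158 days → 4 November 2039.
Expiry of referenced patent TU-27711:
  Base: filing + 22 years → 14 September 2038.
  Appellate Stay Credit: +73 days → 26 November 2038.
Terminal disclaimer: TU-580983 expires on the earlier of 4 November 2039 and 26 November 2038.

November 26, 2038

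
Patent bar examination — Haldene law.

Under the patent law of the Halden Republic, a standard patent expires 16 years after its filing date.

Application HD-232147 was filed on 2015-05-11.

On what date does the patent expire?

2031-05-11

Filing date + 16 years → 11 May 2031.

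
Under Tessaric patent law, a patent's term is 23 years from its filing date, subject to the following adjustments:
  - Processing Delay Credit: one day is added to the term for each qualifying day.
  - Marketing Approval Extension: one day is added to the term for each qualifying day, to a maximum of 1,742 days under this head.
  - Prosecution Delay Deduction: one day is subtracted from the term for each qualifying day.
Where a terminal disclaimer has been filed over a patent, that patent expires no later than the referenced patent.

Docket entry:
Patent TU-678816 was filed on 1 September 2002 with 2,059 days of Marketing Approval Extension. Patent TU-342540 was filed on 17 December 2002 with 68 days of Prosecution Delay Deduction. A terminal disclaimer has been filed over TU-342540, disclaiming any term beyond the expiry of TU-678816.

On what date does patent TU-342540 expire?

2025-10-10

Natural term of TU-342540:
  Base: filing + 23 years → 17 December 2025.
  Prosecution Delay Deduction: −68 days → 10 October 2025.
Expiry of referenced patent TU-678816:
  Base: filing + 23 years → 1 September 2025.
  Marketing Approval Extension: 2059 days claimed exceeds the 1742-day cap, so +1742 days → 9 June 2030.
Terminal disclaimer: TU-342540 expires on the earlier of 10 October 2025 and 9 June 2030.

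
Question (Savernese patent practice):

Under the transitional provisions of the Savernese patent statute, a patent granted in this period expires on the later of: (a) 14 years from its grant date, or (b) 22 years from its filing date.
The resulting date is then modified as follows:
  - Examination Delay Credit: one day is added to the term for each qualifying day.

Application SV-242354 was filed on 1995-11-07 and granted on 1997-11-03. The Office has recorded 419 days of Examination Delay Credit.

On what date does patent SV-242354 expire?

(a) grant + 14 years → 3 November 2011.
(b) filing + 22 years → 7 November 2017.
Later of the two: 7 November 2017.
Examination Delay Credit: +419 days → 31 December 2018.

2018-12-31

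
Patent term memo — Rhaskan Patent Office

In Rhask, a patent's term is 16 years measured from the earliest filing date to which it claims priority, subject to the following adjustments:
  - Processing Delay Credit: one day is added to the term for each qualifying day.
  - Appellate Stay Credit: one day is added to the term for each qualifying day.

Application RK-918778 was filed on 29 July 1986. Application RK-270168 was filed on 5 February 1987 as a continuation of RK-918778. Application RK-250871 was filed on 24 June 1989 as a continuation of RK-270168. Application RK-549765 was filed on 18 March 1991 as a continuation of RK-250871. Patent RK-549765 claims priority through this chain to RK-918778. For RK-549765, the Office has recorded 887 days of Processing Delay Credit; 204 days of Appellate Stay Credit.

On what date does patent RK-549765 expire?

July 24, 2005

Earliest priority filing: 29 July 1986.
Base term: 29 July 1986 + 16 years → 29 July 2002.
Processing Delay Credit: +887 days → 1 January 2005.
Appellate Stay Credit: +204 days → 24 July 2005.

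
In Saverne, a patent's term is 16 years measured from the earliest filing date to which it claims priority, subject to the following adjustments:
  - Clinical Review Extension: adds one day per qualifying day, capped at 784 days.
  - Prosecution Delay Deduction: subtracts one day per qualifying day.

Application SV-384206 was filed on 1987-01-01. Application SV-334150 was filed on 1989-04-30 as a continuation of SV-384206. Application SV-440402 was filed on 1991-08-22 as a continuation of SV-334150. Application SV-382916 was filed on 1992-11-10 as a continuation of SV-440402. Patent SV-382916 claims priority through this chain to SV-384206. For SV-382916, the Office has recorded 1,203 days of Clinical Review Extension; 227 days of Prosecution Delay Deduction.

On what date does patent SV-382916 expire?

Earliest priority filing: 1 January 1987.
Base term: 1 January 1987 + 16 years → 1 January 2003.
Clinical Review Extension: 1203 days claimed exceeds the 784-day cap, so +784 days → 23 February 2005.
Prosecution Delay Deduction: −227 days → 11 July 2004.

2004-07-11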